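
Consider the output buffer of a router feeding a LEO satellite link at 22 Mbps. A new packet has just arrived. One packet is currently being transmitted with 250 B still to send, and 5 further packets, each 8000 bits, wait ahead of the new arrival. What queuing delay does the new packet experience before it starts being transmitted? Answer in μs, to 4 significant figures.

Each queued packet: L/R = 8000/22000000 = 363.636 μs.
5 queued → 1818.18 μs.
Plus remaining 2000 bits of current packet: 90.9091 μs.
Queuing delay = 1909 μs.

1909 μs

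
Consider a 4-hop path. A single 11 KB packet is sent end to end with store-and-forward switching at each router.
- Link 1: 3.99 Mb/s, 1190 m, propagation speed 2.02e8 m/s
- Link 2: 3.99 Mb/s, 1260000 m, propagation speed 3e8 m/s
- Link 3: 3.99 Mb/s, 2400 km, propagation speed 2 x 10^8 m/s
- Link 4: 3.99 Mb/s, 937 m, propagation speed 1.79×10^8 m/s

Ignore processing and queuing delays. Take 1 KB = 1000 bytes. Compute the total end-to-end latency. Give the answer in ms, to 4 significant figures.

L = 88000 bits.
Transmission delay per hop = L/R = 88000/3990000 = 22.0551 ms; 4 hops → 88.2206 ms.
Propagation delays (d/s per hop): 0.00589109, 4.2, 12, 0.00523464 ms; sum = 16.2111 ms.
End-to-end = 104.4 ms.

104.4 ms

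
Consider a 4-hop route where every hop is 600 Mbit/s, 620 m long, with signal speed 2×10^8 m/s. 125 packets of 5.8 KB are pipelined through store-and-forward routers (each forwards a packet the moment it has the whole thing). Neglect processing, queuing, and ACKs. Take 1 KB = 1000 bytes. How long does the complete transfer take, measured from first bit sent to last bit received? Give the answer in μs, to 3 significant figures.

Per-hop transmission t_tx = L/R = 46400/600000000 = 77.3333 μs.
Per-hop propagation t_prop = 620/200000000 = 3.1 μs.
Pipeline fill: first packet needs 4·t_tx to clear all hops; remaining 124 packets each add one t_tx.
Total = (4+125-1)·t_tx + 4·t_prop = 128·77.3333 + 4·3.1 = 9910 μs.

9910 μs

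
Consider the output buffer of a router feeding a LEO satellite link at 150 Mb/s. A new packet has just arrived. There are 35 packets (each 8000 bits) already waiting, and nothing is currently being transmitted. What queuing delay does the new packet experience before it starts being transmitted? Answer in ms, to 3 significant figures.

Each queued packet: L/R = 8000/150000000 = 0.0533333 ms.
35 queued → 1.86667 ms.
Queuing delay = 1.87 ms.

1.87 ms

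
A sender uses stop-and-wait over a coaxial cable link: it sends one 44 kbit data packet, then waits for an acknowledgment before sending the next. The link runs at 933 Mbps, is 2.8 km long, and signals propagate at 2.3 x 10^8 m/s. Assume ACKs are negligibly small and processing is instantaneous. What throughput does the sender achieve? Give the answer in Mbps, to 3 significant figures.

t_tx = L/R = 44000/933000000 = 4.71597e-05 s.
t_prop = 2800/2.3e+08 = 1.21739e-05 s; RTT = 2.43478e-05 s.
Cycle = t_tx + RTT = 7.15075e-05 s.
Throughput = L / cycle = 44000 / 7.15075e-05 = 615 Mbps.

615 Mbps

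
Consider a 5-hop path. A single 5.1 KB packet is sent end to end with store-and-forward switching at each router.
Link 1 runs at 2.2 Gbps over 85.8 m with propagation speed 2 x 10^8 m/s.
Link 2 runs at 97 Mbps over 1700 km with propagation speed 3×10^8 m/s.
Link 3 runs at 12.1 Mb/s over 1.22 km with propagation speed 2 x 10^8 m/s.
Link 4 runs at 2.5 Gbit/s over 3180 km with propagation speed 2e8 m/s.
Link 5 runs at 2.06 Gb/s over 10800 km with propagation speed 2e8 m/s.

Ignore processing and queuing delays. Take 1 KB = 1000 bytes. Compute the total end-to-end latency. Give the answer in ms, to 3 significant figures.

L = 40800 bits.
Transmission delays (L/R per hop): 0.0185455, 0.420619, 3.3719, 0.01632, 0.0198058 ms; sum = 3.84719 ms.
Propagation delays (d/s per hop): 0.000429, 5.66667, 0.0061, 15.9, 54 ms; sum = 75.5732 ms.
End-to-end = 79.4 ms.

79.4 ms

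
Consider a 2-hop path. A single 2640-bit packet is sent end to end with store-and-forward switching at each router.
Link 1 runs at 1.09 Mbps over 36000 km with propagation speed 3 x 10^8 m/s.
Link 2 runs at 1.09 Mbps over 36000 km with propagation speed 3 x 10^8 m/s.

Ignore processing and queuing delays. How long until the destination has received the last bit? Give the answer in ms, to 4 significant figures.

Transmission delay per hop = L/R = 2640/1090000 = 2.42202 ms; 2 hops → 4.84404 ms.
Propagation delays (d/s per hop): 120, 120 ms; sum = 240 ms.
End-to-end = 244.8 ms.

244.8 ms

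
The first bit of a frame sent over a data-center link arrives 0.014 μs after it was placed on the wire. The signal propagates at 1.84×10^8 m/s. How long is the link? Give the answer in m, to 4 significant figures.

d = s × t_prop = 184000000 × 1.4e-08 = 2.576 m.

2.576 m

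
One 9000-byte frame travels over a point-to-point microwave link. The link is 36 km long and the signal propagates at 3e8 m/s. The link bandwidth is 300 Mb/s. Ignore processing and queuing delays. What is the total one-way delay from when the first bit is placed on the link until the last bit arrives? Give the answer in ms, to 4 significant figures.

L = 9000 × 8 = 72000 bits.
Transmission delay = L/R = 72000 / 300000000 = 0.24 ms.
Propagation delay = d/s = 36000 m / 300000000 m/s = 0.12 ms.
Total = 0.3600 ms.

0.3600 ms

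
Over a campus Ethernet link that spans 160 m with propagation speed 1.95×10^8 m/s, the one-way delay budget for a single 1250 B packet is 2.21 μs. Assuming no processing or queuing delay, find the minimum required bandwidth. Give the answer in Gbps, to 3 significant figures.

7.20 Gbps

L = 10000 bits.
Propagation delay = 160 / 195000000 = 0.820513 μs.
Transmission budget = 2.21 − 0.820513 = 1.38949 μs.
R ≥ L / t_tx = 10000 bits / 1.38949e-06 s = 7.20 Gbps.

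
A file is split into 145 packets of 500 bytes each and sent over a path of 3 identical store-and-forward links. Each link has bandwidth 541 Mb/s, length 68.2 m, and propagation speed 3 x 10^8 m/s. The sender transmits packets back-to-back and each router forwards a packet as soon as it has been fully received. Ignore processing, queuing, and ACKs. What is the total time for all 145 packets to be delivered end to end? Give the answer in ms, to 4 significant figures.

Per-hop transmission t_tx = L/R = 4000/541000000 = 0.00739372 ms.
Per-hop propagation t_prop = 68.2/300000000 = 0.000227333 ms.
Pipeline fill: first packet needs 3·t_tx to clear all hops; remaining 144 packets each add one t_tx.
Total = (3+145-1)·t_tx + 3·t_prop = 147·0.00739372 + 3·0.000227333 = 1.088 ms.

1.088 ms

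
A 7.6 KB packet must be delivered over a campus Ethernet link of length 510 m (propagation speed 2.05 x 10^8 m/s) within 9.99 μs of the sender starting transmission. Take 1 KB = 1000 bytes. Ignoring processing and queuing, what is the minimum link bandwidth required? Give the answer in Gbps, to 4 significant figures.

8.104 Gbps

L = 60800 bits.
Propagation delay = 510 / 2.05e+08 = 2.4878 μs.
Transmission budget = 9.99 − 2.4878 = 7.5022 μs.
R ≥ L / t_tx = 60800 bits / 7.5022e-06 s = 8.104 Gbps.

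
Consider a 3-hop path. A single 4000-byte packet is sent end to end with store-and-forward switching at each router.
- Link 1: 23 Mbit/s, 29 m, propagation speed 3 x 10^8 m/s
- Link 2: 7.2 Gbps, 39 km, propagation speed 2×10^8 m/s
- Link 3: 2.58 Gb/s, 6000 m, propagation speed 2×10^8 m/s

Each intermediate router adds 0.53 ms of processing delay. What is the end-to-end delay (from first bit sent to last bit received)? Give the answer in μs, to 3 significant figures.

L = 4000 × 8 = 32000 bits.
Transmission delays (L/R per hop): 1391.3, 4.44444, 12.4031 μs; sum = 1408.15 μs.
Propagation delays (d/s per hop): 0.0966667, 195, 30 μs; sum = 225.097 μs.
Processing at 2 router(s): 2 × 0.53 ms = 1060 μs.
End-to-end = 2690 μs.

2690 μs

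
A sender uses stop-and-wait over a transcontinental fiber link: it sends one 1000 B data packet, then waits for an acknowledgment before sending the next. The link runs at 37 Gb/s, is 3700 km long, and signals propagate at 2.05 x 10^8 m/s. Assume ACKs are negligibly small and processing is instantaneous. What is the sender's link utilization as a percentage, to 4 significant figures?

t_tx = L/R = 8000/37000000000 = 2.16216e-07 s.
t_prop = 3700000/2.05e+08 = 0.0180488 s; RTT = 0.0360976 s.
Cycle = t_tx + RTT = 0.0360978 s.
Utilization = t_tx / cycle = 2.16216e-07/0.0360978 = 0.0005990 %.

0.0005990 %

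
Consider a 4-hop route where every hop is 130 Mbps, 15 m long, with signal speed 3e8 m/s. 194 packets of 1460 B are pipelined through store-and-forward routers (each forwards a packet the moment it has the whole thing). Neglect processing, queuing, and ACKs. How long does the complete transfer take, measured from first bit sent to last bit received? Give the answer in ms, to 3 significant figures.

Per-hop transmission t_tx = L/R = 11680/130000000 = 0.0898462 ms.
Per-hop propagation t_prop = 15/300000000 = 5e-05 ms.
Pipeline fill: first packet needs 4·t_tx to clear all hops; remaining 193 packets each add one t_tx.
Total = (4+194-1)·t_tx + 4·t_prop = 197·0.0898462 + 4·5e-05 = 17.7 ms.

17.7 ms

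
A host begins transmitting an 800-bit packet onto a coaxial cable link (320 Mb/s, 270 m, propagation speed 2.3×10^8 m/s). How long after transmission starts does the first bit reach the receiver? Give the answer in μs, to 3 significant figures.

First bit experiences only propagation delay: d/s = 270/2.3e+08 = 1.17 μs.

1.17 μs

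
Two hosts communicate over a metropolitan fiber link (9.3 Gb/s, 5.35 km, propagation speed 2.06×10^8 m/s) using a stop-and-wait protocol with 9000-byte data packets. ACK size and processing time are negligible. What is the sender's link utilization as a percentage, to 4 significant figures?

12.97 %

t_tx = L/R = 72000/9300000000 = 7.74194e-06 s.
t_prop = 5350/206000000 = 2.59709e-05 s; RTT = 5.19417e-05 s.
Cycle = t_tx + RTT = 5.96837e-05 s.
Utilization = t_tx / cycle = 7.74194e-06/5.96837e-05 = 12.97 %.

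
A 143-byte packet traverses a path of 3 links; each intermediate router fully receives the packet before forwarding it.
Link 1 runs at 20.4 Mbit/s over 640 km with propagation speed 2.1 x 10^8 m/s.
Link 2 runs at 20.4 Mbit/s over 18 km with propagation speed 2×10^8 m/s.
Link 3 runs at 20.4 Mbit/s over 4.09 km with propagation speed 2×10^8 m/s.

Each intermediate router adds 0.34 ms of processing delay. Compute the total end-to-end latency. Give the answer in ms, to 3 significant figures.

L = 143 × 8 = 1144 bits.
Transmission delay per hop = L/R = 1144/20400000 = 0.0560784 ms; 3 hops → 0.168235 ms.
Propagation delays (d/s per hop): 3.04762, 0.09, 0.02045 ms; sum = 3.15807 ms.
Processing at 2 router(s): 2 × 0.34 ms = 0.68 ms.
End-to-end = 4.01 ms.

4.01 ms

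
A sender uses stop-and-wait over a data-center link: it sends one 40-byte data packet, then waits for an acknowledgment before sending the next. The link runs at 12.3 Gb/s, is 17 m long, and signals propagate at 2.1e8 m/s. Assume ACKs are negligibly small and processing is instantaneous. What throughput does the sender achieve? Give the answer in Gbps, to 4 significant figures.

t_tx = L/R = 320/12300000000 = 2.60163e-08 s.
t_prop = 17/210000000 = 8.09524e-08 s; RTT = 1.61905e-07 s.
Cycle = t_tx + RTT = 1.87921e-07 s.
Throughput = L / cycle = 320 / 1.87921e-07 = 1.703 Gbps.

1.703 Gbps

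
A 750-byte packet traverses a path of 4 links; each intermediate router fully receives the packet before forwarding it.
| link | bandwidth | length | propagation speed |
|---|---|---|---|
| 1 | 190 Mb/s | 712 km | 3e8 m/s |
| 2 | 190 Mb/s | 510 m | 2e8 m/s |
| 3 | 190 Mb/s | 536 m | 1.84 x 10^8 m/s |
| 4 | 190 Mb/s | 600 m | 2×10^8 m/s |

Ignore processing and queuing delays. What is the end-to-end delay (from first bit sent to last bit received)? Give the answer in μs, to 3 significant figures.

L = 750 × 8 = 6000 bits.
Transmission delay per hop = L/R = 6000/190000000 = 31.5789 μs; 4 hops → 126.316 μs.
Propagation delays (d/s per hop): 2373.33, 2.55, 2.91304, 3 μs; sum = 2381.8 μs.
End-to-end = 2510 μs.

2510 μs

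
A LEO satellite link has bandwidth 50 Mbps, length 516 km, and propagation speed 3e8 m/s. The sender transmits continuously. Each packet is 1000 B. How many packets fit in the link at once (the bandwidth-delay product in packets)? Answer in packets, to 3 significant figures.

10.8 packets

Propagation delay = 516000 / 300000000 = 0.00172 s.
BDP = R × t_prop = 50000000 × 0.00172 = 86000 bits.
In packets of 8000 bits: 10.8 packets.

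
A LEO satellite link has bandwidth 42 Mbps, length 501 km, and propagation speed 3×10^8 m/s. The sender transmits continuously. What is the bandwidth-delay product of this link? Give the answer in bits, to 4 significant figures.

70140 bits

Propagation delay = 501000 / 300000000 = 0.00167 s.
BDP = R × t_prop = 42000000 × 0.00167 = 70140 bits.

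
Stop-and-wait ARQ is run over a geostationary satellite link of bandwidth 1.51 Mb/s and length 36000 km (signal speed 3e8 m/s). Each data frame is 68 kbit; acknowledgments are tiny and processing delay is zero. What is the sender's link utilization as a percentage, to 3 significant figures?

15.8 %

t_tx = L/R = 68000/1510000 = 0.0450331 s.
t_prop = 36000000/300000000 = 0.12 s; RTT = 0.24 s.
Cycle = t_tx + RTT = 0.285033 s.
Utilization = t_tx / cycle = 0.0450331/0.285033 = 15.8 %.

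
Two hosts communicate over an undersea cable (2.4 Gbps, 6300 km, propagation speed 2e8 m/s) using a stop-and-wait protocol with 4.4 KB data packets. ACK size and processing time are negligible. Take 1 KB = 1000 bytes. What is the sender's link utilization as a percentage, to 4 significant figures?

t_tx = L/R = 35200/2400000000 = 1.46667e-05 s.
t_prop = 6300000/200000000 = 0.0315 s; RTT = 0.063 s.
Cycle = t_tx + RTT = 0.0630147 s.
Utilization = t_tx / cycle = 1.46667e-05/0.0630147 = 0.02328 %.

0.02328 %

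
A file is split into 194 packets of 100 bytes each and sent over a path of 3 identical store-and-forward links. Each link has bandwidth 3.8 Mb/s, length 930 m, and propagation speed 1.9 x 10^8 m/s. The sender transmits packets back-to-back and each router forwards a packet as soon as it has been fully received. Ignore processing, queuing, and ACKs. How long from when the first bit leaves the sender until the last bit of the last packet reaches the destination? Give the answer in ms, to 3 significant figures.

Per-hop transmission t_tx = L/R = 800/3800000 = 0.210526 ms.
Per-hop propagation t_prop = 930/190000000 = 0.00489474 ms.
Pipeline fill: first packet needs 3·t_tx to clear all hops; remaining 193 packets each add one t_tx.
Total = (3+194-1)·t_tx + 3·t_prop = 196·0.210526 + 3·0.00489474 = 41.3 ms.

41.3 ms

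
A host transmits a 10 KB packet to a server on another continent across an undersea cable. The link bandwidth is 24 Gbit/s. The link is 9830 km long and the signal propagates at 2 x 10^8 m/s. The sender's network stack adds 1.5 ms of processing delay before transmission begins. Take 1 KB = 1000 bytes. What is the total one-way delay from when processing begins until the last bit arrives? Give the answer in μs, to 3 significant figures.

L = 80000 bits.
Transmission delay = L/R = 80000 / 24000000000 = 3.33333 μs.
Propagation delay = d/s = 9830000 m / 200000000 m/s = 49150 μs.
Plus processing delay 1.5 ms = 1500 μs.
Total = 50700 μs.

50700 μs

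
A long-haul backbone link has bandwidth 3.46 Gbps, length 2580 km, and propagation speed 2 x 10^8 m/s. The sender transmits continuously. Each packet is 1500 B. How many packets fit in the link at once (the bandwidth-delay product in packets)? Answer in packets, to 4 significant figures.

3720 packets

Propagation delay = 2580000 / 200000000 = 0.0129 s.
BDP = R × t_prop = 3460000000 × 0.0129 = 44634000 bits.
In packets of 12000 bits: 3720 packets.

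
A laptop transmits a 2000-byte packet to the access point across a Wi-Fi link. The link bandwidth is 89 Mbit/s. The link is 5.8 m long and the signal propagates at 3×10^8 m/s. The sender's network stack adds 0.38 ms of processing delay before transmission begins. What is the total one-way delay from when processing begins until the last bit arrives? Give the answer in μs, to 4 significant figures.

559.8 μs

L = 2000 × 8 = 16000 bits.
Transmission delay = L/R = 16000 / 89000000 = 179.775 μs.
Propagation delay = d/s = 5.8 m / 300000000 m/s = 0.0193333 μs.
Plus processing delay 0.38 ms = 380 μs.
Total = 559.8 μs.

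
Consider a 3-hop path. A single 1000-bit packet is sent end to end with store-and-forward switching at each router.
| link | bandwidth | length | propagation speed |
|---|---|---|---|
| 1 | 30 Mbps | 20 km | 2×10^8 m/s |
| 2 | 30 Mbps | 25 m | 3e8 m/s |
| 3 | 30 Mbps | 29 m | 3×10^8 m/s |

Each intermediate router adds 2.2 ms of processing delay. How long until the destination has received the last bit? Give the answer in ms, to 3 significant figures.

4.60 ms

Transmission delay per hop = L/R = 1000/30000000 = 0.0333333 ms; 3 hops → 0.1 ms.
Propagation delays (d/s per hop): 0.1, 8.33333e-05, 9.66667e-05 ms; sum = 0.10018 ms.
Processing at 2 router(s): 2 × 2.2 ms = 4.4 ms.
End-to-end = 4.60 ms.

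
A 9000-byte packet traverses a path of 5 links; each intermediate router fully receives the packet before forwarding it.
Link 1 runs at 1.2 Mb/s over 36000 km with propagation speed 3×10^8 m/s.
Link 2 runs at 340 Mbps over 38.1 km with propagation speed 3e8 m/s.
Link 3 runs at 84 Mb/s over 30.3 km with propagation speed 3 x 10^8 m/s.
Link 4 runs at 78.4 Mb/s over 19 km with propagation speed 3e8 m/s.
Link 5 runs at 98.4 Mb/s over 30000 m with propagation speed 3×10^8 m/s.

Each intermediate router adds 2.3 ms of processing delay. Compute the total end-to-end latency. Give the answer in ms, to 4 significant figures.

L = 9000 × 8 = 72000 bits.
Transmission delays (L/R per hop): 60, 0.211765, 0.857143, 0.918367, 0.731707 ms; sum = 62.719 ms.
Propagation delays (d/s per hop): 120, 0.127, 0.101, 0.0633333, 0.1 ms; sum = 120.391 ms.
Processing at 4 router(s): 4 × 2.3 ms = 9.2 ms.
End-to-end = 192.3 ms.

192.3 ms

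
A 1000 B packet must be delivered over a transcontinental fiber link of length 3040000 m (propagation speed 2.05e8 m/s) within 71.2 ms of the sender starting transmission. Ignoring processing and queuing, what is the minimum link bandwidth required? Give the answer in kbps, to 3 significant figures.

L = 8000 bits.
Propagation delay = 3040000 / 2.05e+08 = 14.8293 ms.
Transmission budget = 71.2 − 14.8293 = 56.3707 ms.
R ≥ L / t_tx = 8000 bits / 0.0563707 s = 142 kbps.

142 kbps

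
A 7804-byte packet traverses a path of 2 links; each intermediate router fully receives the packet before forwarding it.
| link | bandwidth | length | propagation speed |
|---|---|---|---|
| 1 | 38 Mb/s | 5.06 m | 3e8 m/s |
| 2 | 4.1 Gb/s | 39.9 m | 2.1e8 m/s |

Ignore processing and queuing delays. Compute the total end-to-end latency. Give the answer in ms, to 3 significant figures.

L = 7804 × 8 = 62432 bits.
Transmission delays (L/R per hop): 1.64295, 0.0152273 ms; sum = 1.65817 ms.
Propagation delays (d/s per hop): 1.68667e-05, 0.00019 ms; sum = 0.000206867 ms.
End-to-end = 1.66 ms.

1.66 ms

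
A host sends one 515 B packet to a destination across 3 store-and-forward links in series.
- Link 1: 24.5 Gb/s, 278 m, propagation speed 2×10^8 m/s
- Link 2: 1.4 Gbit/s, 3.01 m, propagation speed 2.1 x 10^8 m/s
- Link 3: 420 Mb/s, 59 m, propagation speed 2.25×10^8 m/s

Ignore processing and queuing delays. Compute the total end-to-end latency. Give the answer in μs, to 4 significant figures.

L = 515 × 8 = 4120 bits.
Transmission delays (L/R per hop): 0.168163, 2.94286, 9.80952 μs; sum = 12.9205 μs.
Propagation delays (d/s per hop): 1.39, 0.0143333, 0.262222 μs; sum = 1.66656 μs.
End-to-end = 14.59 μs.

14.59 μs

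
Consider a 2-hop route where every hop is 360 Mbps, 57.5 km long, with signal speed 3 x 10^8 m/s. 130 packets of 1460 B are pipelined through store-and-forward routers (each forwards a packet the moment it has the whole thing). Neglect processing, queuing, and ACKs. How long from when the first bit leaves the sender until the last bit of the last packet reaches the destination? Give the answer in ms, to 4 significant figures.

4.634 ms

Per-hop transmission t_tx = L/R = 11680/360000000 = 0.0324444 ms.
Per-hop propagation t_prop = 57500/300000000 = 0.191667 ms.
Pipeline fill: first packet needs 2·t_tx to clear all hops; remaining 129 packets each add one t_tx.
Total = (2+130-1)·t_tx + 2·t_prop = 131·0.0324444 + 2·0.191667 = 4.634 ms.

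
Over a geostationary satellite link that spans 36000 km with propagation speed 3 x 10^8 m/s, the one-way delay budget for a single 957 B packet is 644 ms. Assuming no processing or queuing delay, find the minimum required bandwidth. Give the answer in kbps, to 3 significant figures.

14.6 kbps

L = 7656 bits.
Propagation delay = 36000000 / 300000000 = 120 ms.
Transmission budget = 644 − 120 = 524 ms.
R ≥ L / t_tx = 7656 bits / 0.524 s = 14.6 kbps.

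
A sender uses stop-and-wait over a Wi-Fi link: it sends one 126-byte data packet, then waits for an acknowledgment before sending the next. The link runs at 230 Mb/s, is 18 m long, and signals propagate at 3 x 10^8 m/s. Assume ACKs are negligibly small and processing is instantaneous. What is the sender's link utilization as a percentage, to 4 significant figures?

t_tx = L/R = 1008/230000000 = 4.38261e-06 s.
t_prop = 18/300000000 = 6e-08 s; RTT = 1.2e-07 s.
Cycle = t_tx + RTT = 4.50261e-06 s.
Utilization = t_tx / cycle = 4.38261e-06/4.50261e-06 = 97.33 %.

97.33 %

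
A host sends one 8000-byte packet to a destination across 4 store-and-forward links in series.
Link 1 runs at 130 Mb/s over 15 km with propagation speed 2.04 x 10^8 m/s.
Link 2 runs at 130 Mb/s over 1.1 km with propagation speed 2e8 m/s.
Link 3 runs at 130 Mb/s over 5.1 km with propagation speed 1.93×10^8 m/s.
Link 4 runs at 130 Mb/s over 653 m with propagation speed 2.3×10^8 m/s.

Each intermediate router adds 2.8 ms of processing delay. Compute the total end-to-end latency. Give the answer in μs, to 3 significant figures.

10500 μs

L = 8000 × 8 = 64000 bits.
Transmission delay per hop = L/R = 64000/130000000 = 492.308 μs; 4 hops → 1969.23 μs.
Propagation delays (d/s per hop): 73.5294, 5.5, 26.4249, 2.83913 μs; sum = 108.293 μs.
Processing at 3 router(s): 3 × 2.8 ms = 8400 μs.
End-to-end = 10500 μs.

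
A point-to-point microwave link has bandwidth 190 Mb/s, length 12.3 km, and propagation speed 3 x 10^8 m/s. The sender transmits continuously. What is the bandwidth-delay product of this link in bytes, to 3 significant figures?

974 bytes

Propagation delay = 12300 / 300000000 = 4.1e-05 s.
BDP = R × t_prop = 190000000 × 4.1e-05 = 7790 bits.
In bytes: 7790/8 = 974 bytes.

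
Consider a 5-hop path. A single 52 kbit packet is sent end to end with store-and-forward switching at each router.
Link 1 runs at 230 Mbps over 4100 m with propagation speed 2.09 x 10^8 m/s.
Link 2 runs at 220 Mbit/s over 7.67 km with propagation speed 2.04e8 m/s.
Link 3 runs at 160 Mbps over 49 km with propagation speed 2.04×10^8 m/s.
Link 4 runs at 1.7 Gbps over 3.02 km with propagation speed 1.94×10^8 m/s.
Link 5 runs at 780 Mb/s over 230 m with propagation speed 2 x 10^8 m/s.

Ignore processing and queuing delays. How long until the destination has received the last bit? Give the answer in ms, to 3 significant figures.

1.20 ms

L = 52000 bits.
Transmission delays (L/R per hop): 0.226087, 0.236364, 0.325, 0.0305882, 0.0666667 ms; sum = 0.884705 ms.
Propagation delays (d/s per hop): 0.0196172, 0.037598, 0.240196, 0.015567, 0.00115 ms; sum = 0.314128 ms.
End-to-end = 1.20 ms.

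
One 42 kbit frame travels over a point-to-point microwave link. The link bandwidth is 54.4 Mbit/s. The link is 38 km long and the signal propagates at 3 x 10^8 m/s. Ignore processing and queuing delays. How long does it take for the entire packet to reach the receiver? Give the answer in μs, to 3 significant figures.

899 μs

L = 42000 bits.
Transmission delay = L/R = 42000 / 54400000 = 772.059 μs.
Propagation delay = d/s = 38000 m / 300000000 m/s = 126.667 μs.
Total = 899 μs.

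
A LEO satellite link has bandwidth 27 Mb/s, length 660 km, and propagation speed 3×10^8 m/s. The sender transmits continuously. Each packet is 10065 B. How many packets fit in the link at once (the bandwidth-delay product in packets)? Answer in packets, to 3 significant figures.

0.738 packets

Propagation delay = 660000 / 300000000 = 0.0022 s.
BDP = R × t_prop = 27000000 × 0.0022 = 59400 bits.
In packets of 80520 bits: 0.738 packets.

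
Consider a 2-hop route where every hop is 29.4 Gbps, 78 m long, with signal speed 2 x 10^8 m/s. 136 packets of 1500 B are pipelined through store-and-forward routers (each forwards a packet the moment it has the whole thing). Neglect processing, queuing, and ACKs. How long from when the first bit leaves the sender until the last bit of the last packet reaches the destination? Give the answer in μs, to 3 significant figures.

Per-hop transmission t_tx = L/R = 12000/29400000000 = 0.408163 μs.
Per-hop propagation t_prop = 78/200000000 = 0.39 μs.
Pipeline fill: first packet needs 2·t_tx to clear all hops; remaining 135 packets each add one t_tx.
Total = (2+136-1)·t_tx + 2·t_prop = 137·0.408163 + 2·0.39 = 56.7 μs.

56.7 μs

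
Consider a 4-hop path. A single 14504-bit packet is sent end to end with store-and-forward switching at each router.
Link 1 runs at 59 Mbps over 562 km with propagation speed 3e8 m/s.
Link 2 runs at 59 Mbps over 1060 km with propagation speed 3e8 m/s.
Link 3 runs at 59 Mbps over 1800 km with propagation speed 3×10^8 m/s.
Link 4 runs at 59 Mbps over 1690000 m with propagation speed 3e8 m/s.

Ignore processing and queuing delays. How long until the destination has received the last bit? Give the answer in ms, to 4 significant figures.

Transmission delay per hop = L/R = 14504/59000000 = 0.245831 ms; 4 hops → 0.983322 ms.
Propagation delays (d/s per hop): 1.87333, 3.53333, 6, 5.63333 ms; sum = 17.04 ms.
End-to-end = 18.02 ms.

18.02 ms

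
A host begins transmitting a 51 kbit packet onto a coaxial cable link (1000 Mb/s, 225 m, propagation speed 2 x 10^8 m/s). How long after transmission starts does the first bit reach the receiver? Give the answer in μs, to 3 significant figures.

First bit experiences only propagation delay: d/s = 225/200000000 = 1.13 μs.

1.13 μs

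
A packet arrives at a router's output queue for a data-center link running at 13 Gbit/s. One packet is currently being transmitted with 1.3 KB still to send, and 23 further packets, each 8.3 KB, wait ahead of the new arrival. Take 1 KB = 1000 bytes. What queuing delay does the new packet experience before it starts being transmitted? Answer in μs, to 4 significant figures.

Each queued packet: L/R = 66400/13000000000 = 5.10769 μs.
23 queued → 117.477 μs.
Plus remaining 10400 bits of current packet: 0.8 μs.
Queuing delay = 118.3 μs.

118.3 μs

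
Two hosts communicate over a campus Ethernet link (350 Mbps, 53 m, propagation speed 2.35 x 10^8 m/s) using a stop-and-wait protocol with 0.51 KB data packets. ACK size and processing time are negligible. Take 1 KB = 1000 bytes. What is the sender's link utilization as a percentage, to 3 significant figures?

96.3 %

t_tx = L/R = 4080/350000000 = 1.16571e-05 s.
t_prop = 53/235000000 = 2.25532e-07 s; RTT = 4.51064e-07 s.
Cycle = t_tx + RTT = 1.21082e-05 s.
Utilization = t_tx / cycle = 1.16571e-05/1.21082e-05 = 96.3 %.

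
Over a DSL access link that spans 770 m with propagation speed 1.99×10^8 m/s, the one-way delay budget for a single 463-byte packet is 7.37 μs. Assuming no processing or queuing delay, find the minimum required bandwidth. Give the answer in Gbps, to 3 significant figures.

L = 3704 bits.
Propagation delay = 770 / 199000000 = 3.86935 μs.
Transmission budget = 7.37 − 3.86935 = 3.50065 μs.
R ≥ L / t_tx = 3704 bits / 3.50065e-06 s = 1.06 Gbps.

1.06 Gbps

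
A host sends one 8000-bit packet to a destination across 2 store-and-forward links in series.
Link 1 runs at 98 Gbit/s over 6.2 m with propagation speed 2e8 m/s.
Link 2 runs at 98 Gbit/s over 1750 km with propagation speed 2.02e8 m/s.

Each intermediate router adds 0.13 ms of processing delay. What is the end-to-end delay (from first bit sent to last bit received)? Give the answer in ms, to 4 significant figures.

8.794 ms

Transmission delay per hop = L/R = 8000/98000000000 = 8.16327e-05 ms; 2 hops → 0.000163265 ms.
Propagation delays (d/s per hop): 3.1e-05, 8.66337 ms; sum = 8.6634 ms.
Processing at 1 router(s): 1 × 0.13 ms = 0.13 ms.
End-to-end = 8.794 ms.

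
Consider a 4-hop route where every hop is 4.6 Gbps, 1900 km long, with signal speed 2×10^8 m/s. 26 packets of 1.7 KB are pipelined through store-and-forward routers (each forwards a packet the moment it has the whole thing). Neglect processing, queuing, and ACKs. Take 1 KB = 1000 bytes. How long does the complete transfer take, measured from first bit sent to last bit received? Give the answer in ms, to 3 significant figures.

38.1 ms

Per-hop transmission t_tx = L/R = 13600/4600000000 = 0.00295652 ms.
Per-hop propagation t_prop = 1900000/200000000 = 9.5 ms.
Pipeline fill: first packet needs 4·t_tx to clear all hops; remaining 25 packets each add one t_tx.
Total = (4+26-1)·t_tx + 4·t_prop = 29·0.00295652 + 4·9.5 = 38.1 ms.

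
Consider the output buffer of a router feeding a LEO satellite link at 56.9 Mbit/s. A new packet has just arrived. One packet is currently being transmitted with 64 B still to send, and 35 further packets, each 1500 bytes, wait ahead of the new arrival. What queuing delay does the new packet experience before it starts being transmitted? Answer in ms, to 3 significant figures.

7.39 ms

Each queued packet: L/R = 12000/56900000 = 0.210896 ms.
35 queued → 7.38137 ms.
Plus remaining 512 bits of current packet: 0.00899824 ms.
Queuing delay = 7.39 ms.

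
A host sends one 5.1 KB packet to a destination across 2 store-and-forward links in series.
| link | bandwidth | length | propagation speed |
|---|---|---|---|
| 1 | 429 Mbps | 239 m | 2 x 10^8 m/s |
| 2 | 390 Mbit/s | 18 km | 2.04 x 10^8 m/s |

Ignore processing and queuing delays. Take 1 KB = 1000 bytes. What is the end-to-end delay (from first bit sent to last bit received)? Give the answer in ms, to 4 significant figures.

0.2892 ms

L = 40800 bits.
Transmission delays (L/R per hop): 0.0951049, 0.104615 ms; sum = 0.19972 ms.
Propagation delays (d/s per hop): 0.001195, 0.0882353 ms; sum = 0.0894303 ms.
End-to-end = 0.2892 ms.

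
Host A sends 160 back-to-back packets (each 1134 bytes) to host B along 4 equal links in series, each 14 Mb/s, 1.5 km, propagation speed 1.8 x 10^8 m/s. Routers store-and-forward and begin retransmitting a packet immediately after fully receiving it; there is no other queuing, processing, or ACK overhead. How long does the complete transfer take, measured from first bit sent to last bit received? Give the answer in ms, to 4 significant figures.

Per-hop transmission t_tx = L/R = 9072/14000000 = 0.648 ms.
Per-hop propagation t_prop = 1500/180000000 = 0.00833333 ms.
Pipeline fill: first packet needs 4·t_tx to clear all hops; remaining 159 packets each add one t_tx.
Total = (4+160-1)·t_tx + 4·t_prop = 163·0.648 + 4·0.00833333 = 105.7 ms.

105.7 ms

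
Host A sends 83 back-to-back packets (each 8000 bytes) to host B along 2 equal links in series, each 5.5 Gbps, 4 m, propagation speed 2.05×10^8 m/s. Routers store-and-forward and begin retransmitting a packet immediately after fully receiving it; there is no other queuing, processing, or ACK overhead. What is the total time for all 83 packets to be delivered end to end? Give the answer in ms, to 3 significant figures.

Per-hop transmission t_tx = L/R = 64000/5500000000 = 0.0116364 ms.
Per-hop propagation t_prop = 4/2.05e+08 = 1.95122e-05 ms.
Pipeline fill: first packet needs 2·t_tx to clear all hops; remaining 82 packets each add one t_tx.
Total = (2+83-1)·t_tx + 2·t_prop = 84·0.0116364 + 2·1.95122e-05 = 0.977 ms.

0.977 ms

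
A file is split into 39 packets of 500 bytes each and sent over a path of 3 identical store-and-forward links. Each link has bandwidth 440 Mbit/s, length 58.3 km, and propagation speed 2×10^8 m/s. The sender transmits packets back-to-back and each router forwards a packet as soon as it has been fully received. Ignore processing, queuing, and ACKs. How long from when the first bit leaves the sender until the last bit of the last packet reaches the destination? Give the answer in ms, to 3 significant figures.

Per-hop transmission t_tx = L/R = 4000/440000000 = 0.00909091 ms.
Per-hop propagation t_prop = 58300/200000000 = 0.2915 ms.
Pipeline fill: first packet needs 3·t_tx to clear all hops; remaining 38 packets each add one t_tx.
Total = (3+39-1)·t_tx + 3·t_prop = 41·0.00909091 + 3·0.2915 = 1.25 ms.

1.25 ms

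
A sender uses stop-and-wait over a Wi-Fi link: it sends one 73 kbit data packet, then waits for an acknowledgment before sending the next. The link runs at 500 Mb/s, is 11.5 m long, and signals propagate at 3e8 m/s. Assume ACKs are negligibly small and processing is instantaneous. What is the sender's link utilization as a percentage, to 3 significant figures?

t_tx = L/R = 73000/500000000 = 0.000146 s.
t_prop = 11.5/300000000 = 3.83333e-08 s; RTT = 7.66667e-08 s.
Cycle = t_tx + RTT = 0.000146077 s.
Utilization = t_tx / cycle = 0.000146/0.000146077 = 99.9 %.

99.9 %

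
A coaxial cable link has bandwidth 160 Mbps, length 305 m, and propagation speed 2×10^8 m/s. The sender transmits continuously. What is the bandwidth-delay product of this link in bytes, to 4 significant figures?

Propagation delay = 305 / 200000000 = 1.525e-06 s.
BDP = R × t_prop = 160000000 × 1.525e-06 = 244 bits.
In bytes: 244/8 = 30.50 bytes.

30.50 bytes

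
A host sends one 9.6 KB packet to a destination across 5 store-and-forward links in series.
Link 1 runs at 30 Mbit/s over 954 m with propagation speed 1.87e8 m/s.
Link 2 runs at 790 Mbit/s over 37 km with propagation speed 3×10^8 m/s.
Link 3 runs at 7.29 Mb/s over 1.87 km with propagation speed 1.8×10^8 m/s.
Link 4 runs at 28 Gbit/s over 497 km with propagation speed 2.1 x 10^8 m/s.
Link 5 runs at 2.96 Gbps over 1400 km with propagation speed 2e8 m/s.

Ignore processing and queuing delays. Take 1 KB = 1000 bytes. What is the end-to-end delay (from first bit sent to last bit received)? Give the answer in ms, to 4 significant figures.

L = 76800 bits.
Transmission delays (L/R per hop): 2.56, 0.0972152, 10.535, 0.00274286, 0.0259459 ms; sum = 13.2209 ms.
Propagation delays (d/s per hop): 0.0051016, 0.123333, 0.0103889, 2.36667, 7 ms; sum = 9.50549 ms.
End-to-end = 22.73 ms.

22.73 ms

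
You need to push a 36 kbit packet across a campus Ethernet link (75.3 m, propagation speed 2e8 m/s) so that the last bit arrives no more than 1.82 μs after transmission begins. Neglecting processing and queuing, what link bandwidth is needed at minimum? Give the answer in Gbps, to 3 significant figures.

24.9 Gbps

Propagation delay = 75.3 / 200000000 = 0.3765 μs.
Transmission budget = 1.82 − 0.3765 = 1.4435 μs.
R ≥ L / t_tx = 36000 bits / 1.4435e-06 s = 24.9 Gbps.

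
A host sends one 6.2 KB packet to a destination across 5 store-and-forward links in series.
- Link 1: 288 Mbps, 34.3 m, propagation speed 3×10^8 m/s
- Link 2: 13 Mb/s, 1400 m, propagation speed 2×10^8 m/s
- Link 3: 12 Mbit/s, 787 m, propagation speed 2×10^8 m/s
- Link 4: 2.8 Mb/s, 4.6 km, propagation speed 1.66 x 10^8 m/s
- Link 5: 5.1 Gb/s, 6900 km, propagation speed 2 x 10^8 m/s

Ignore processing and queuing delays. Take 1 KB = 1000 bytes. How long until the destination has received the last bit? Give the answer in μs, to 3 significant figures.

60400 μs

L = 49600 bits.
Transmission delays (L/R per hop): 172.222, 3815.38, 4133.33, 17714.3, 9.72549 μs; sum = 25845 μs.
Propagation delays (d/s per hop): 0.114333, 7, 3.935, 27.7108, 34500 μs; sum = 34538.8 μs.
End-to-end = 60400 μs.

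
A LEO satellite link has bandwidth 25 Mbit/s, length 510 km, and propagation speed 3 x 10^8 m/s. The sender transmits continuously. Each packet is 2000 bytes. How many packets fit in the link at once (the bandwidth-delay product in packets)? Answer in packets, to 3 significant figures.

2.66 packets

Propagation delay = 510000 / 300000000 = 0.0017 s.
BDP = R × t_prop = 25000000 × 0.0017 = 42500 bits.
In packets of 16000 bits: 2.66 packets.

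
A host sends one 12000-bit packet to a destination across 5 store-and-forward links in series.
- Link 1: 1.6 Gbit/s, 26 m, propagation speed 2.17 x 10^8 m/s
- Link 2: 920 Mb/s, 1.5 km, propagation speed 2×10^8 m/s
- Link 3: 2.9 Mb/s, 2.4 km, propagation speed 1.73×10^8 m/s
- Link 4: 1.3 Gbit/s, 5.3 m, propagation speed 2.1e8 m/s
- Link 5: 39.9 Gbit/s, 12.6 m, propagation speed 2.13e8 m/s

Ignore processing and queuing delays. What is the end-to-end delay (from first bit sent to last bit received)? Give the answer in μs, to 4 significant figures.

Transmission delays (L/R per hop): 7.5, 13.0435, 4137.93, 9.23077, 0.300752 μs; sum = 4168.01 μs.
Propagation delays (d/s per hop): 0.119816, 7.5, 13.8728, 0.0252381, 0.0591549 μs; sum = 21.577 μs.
End-to-end = 4190 μs.

4190 μs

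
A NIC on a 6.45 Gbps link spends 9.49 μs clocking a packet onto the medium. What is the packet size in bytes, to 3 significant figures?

L = R × t_tx = 6450000000 b/s × 9.49e-06 s = 61210.5 bits.
In bytes: 61210.5 / 8 = 7650 bytes.

7650 bytes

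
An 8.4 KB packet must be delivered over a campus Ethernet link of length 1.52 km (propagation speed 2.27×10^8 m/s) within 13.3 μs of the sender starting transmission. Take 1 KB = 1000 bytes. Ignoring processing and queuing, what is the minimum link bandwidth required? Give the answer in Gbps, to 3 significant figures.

L = 67200 bits.
Propagation delay = 1520 / 227000000 = 6.69604 μs.
Transmission budget = 13.3 − 6.69604 = 6.60396 μs.
R ≥ L / t_tx = 67200 bits / 6.60396e-06 s = 10.2 Gbps.

10.2 Gbps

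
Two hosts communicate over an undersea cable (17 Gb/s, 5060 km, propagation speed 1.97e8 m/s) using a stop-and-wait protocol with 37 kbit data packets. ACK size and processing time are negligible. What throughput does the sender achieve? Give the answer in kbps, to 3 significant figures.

720 kbps

t_tx = L/R = 37000/17000000000 = 2.17647e-06 s.
t_prop = 5060000/197000000 = 0.0256853 s; RTT = 0.0513706 s.
Cycle = t_tx + RTT = 0.0513727 s.
Throughput = L / cycle = 37000 / 0.0513727 = 720 kbps.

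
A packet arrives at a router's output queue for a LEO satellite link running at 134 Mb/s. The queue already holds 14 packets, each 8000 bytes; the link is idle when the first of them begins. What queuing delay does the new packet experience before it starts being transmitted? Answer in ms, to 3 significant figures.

Each queued packet: L/R = 64000/134000000 = 0.477612 ms.
14 queued → 6.68657 ms.
Queuing delay = 6.69 ms.

6.69 ms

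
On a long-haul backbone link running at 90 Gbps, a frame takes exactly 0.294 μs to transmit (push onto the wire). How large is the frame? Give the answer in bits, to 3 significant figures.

L = R × t_tx = 90000000000 b/s × 2.94e-07 s = 26460 bits.

26500 bits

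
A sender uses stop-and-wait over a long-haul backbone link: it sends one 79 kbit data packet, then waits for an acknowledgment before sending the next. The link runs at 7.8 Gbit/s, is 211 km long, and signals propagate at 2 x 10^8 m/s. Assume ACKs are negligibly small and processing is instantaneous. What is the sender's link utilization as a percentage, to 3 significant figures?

t_tx = L/R = 79000/7800000000 = 1.01282e-05 s.
t_prop = 211000/200000000 = 0.001055 s; RTT = 0.00211 s.
Cycle = t_tx + RTT = 0.00212013 s.
Utilization = t_tx / cycle = 1.01282e-05/0.00212013 = 0.478 %.

0.478 %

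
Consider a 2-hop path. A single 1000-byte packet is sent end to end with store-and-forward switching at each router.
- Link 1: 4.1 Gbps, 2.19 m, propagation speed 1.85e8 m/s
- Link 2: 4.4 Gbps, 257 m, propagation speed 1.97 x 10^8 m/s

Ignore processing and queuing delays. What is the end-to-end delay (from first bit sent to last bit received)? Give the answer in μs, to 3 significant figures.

L = 1000 × 8 = 8000 bits.
Transmission delays (L/R per hop): 1.95122, 1.81818 μs; sum = 3.7694 μs.
Propagation delays (d/s per hop): 0.0118378, 1.30457 μs; sum = 1.31641 μs.
End-to-end = 5.09 μs.

5.09 μs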